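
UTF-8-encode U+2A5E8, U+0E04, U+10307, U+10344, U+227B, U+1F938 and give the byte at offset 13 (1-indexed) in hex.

0x90

1-indexed offset 13 is 0-indexed offset 12.
U+2A5E8 → 4-byte form F0 AA 97 A8 at offsets 0–3.
U+0E04 → 3-byte form E0 B8 84 at offsets 4–6.
U+10307 → 4-byte form F0 90 8C 87 at offsets 7–10.
U+10344 → 4-byte form F0 90 8D 84 at offsets 11–14.
Offset 12 falls in char 4's range; it's byte 2 of F0 90 8D 84 = 0x90.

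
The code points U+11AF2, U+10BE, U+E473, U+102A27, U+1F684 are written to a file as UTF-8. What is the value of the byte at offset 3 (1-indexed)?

1-indexed offset 3 is 0-indexed offset 2.
U+11AF2 → 4-byte form F0 91 AB B2 at offsets 0–3.
Offset 2 falls in char 1's range; it's byte 3 of F0 91 AB B2 = 0xAB.

0xAB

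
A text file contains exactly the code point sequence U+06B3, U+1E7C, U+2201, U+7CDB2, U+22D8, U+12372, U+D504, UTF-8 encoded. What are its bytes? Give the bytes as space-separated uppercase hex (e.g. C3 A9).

U+06B3: 2-byte form → DA B3.
U+1E7C: 3-byte form → E1 B9 BC.
U+2201: 3-byte form → E2 88 81.
U+7CDB2: 4-byte form → F1 BC B6 B2.
U+22D8: 3-byte form → E2 8B 98.
U+12372: 4-byte form → F0 92 8D B2.
U+D504: 3-byte form → ED 94 84.
Concatenated (22 bytes): DA B3 E1 B9 BC E2 88 81 F1 BC B6 B2 E2 8B 98 F0 92 8D B2 ED 94 84.

DA B3 E1 B9 BC E2 88 81 F1 BC B6 B2 E2 8B 98 F0 92 8D B2 ED 94 84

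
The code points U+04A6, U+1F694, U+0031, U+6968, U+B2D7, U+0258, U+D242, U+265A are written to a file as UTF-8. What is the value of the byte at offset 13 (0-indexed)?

U+04A6 → 2-byte form D2 A6 at offsets 0–1.
U+1F694 → 4-byte form F0 9F 9A 94 at offsets 2–5.
U+0031 → 1-byte form 31 at offsets 6–6.
U+6968 → 3-byte form E6 A5 A8 at offsets 7–9.
U+B2D7 → 3-byte form EB 8B 97 at offsets 10–12.
U+0258 → 2-byte form C9 98 at offsets 13–14.
Offset 13 falls in char 6's range; it's byte 1 of C9 98 = 0xC9.

0xC9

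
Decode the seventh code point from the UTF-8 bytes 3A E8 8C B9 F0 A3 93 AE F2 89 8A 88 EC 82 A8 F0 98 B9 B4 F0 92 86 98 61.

Offset 0: leading byte 0x3A = 00111010 → 1-byte char #1 = 3A.
Offset 1: leading byte 0xE8 = 11101000 → 3-byte char #2 = E8 8C B9.
Offset 4: leading byte 0xF0 = 11110000 → 4-byte char #3 = F0 A3 93 AE.
Offset 8: leading byte 0xF2 = 11110010 → 4-byte char #4 = F2 89 8A 88.
Offset 12: leading byte 0xEC = 11101100 → 3-byte char #5 = EC 82 A8.
Offset 15: leading byte 0xF0 = 11110000 → 4-byte char #6 = F0 98 B9 B4.
Offset 19: leading byte 0xF0 = 11110000 → 4-byte char #7 = F0 92 86 98.
Leading byte 0xF0 = 11110000 matches 11110xxx → 4-byte sequence.
Byte 1: 0xF0 = 11110000, payload 000 (3 bits).
Byte 2: 0x92 = 10010010 (10xxxxxx ✓), payload 010010.
Byte 3: 0x86 = 10000110 (10xxxxxx ✓), payload 000110.
Byte 4: 0x98 = 10011000 (10xxxxxx ✓), payload 011000.
Concatenate: 000010010000110011000 = 0x12198 (21 bits → U+12198).

U+12198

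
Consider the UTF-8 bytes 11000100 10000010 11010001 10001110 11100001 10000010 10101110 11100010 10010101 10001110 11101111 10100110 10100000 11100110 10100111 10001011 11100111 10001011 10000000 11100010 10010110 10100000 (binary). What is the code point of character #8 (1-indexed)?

U+25A0

Offset 0: leading byte 0xC4 = 11000100 → 2-byte char #1 = C4 82.
Offset 2: leading byte 0xD1 = 11010001 → 2-byte char #2 = D1 8E.
Offset 4: leading byte 0xE1 = 11100001 → 3-byte char #3 = E1 82 AE.
Offset 7: leading byte 0xE2 = 11100010 → 3-byte char #4 = E2 95 8E.
Offset 10: leading byte 0xEF = 11101111 → 3-byte char #5 = EF A6 A0.
Offset 13: leading byte 0xE6 = 11100110 → 3-byte char #6 = E6 A7 8B.
Offset 16: leading byte 0xE7 = 11100111 → 3-byte char #7 = E7 8B 80.
Offset 19: leading byte 0xE2 = 11100010 → 3-byte char #8 = E2 96 A0.
Leading byte 0xE2 = 11100010 matches 1110xxxx → 3-byte sequence.
Byte 1: 0xE2 = 11100010, payload 0010 (4 bits).
Byte 2: 0x96 = 10010110 (10xxxxxx ✓), payload 010110.
Byte 3: 0xA0 = 10100000 (10xxxxxx ✓), payload 100000.
Concatenate: 0010010110100000 = 0x25A0 (16 bits → U+25A0).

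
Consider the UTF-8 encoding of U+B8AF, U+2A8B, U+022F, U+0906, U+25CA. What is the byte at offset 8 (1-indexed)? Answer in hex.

1-indexed offset 8 is 0-indexed offset 7.
U+B8AF → 3-byte form EB A2 AF at offsets 0–2.
U+2A8B → 3-byte form E2 AA 8B at offsets 3–5.
U+022F → 2-byte form C8 AF at offsets 6–7.
Offset 7 falls in char 3's range; it's byte 2 of C8 AF = 0xAF.

0xAF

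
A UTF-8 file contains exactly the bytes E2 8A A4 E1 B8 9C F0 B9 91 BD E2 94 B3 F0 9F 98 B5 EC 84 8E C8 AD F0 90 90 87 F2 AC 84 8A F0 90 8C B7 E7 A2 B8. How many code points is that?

Byte at offset 0: 0xE2 = 11100010 → 3-byte char (#1). Advance 3.
Byte at offset 3: 0xE1 = 11100001 → 3-byte char (#2). Advance 3.
Byte at offset 6: 0xF0 = 11110000 → 4-byte char (#3). Advance 4.
Byte at offset 10: 0xE2 = 11100010 → 3-byte char (#4). Advance 3.
Byte at offset 13: 0xF0 = 11110000 → 4-byte char (#5). Advance 4.
Byte at offset 17: 0xEC = 11101100 → 3-byte char (#6). Advance 3.
Byte at offset 20: 0xC8 = 11001000 → 2-byte char (#7). Advance 2.
Byte at offset 22: 0xF0 = 11110000 → 4-byte char (#8). Advance 4.
Byte at offset 26: 0xF2 = 11110010 → 4-byte char (#9). Advance 4.
Byte at offset 30: 0xF0 = 11110000 → 4-byte char (#10). Advance 4.
Byte at offset 34: 0xE7 = 11100111 → 3-byte char (#11). Advance 3.
Reached end at offset 37 after 11 code points.

11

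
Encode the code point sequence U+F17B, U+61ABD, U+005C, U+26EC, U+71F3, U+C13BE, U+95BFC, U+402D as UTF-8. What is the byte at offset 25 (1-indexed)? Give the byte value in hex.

1-indexed offset 25 is 0-indexed offset 24.
U+F17B → 3-byte form EF 85 BB at offsets 0–2.
U+61ABD → 4-byte form F1 A1 AA BD at offsets 3–6.
U+005C → 1-byte form 5C at offsets 7–7.
U+26EC → 3-byte form E2 9B AC at offsets 8–10.
U+71F3 → 3-byte form E7 87 B3 at offsets 11–13.
U+C13BE → 4-byte form F3 81 8E BE at offsets 14–17.
U+95BFC → 4-byte form F2 95 AF BC at offsets 18–21.
U+402D → 3-byte form E4 80 AD at offsets 22–24.
Offset 24 falls in char 8's range; it's byte 3 of E4 80 AD = 0xAD.

0xAD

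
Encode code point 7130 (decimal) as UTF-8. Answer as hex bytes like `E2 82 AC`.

U+1BDA = 0x1BDA = 7130 decimal. In range U+0800–U+FFFF → 3-byte form: 1110xxxx 10xxxxxx 10xxxxxx.
Binary (16 bits): 0001101111011010.
Split 4+6+6: 0001 | 101111 | 011010.
Byte 1: 11100001 = 0xE1.
Byte 2: 10101111 = 0xAF.
Byte 3: 10011010 = 0x9A.

E1 AF 9A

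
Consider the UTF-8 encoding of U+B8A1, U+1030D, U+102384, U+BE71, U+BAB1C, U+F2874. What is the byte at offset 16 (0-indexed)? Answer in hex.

U+B8A1 → 3-byte form EB A2 A1 at offsets 0–2.
U+1030D → 4-byte form F0 90 8C 8D at offsets 3–6.
U+102384 → 4-byte form F4 82 8E 84 at offsets 7–10.
U+BE71 → 3-byte form EB B9 B1 at offsets 11–13.
U+BAB1C → 4-byte form F2 BA AC 9C at offsets 14–17.
Offset 16 falls in char 5's range; it's byte 3 of F2 BA AC 9C = 0xAC.

0xAC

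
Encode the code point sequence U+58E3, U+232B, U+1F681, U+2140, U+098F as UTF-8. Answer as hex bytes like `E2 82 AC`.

E5 A3 A3 E2 8C AB F0 9F 9A 81 E2 85 80 E0 A6 8F

U+58E3: 3-byte form → E5 A3 A3.
U+232B: 3-byte form → E2 8C AB.
U+1F681: 4-byte form → F0 9F 9A 81.
U+2140: 3-byte form → E2 85 80.
U+098F: 3-byte form → E0 A6 8F.
Concatenated (16 bytes): E5 A3 A3 E2 8C AB F0 9F 9A 81 E2 85 80 E0 A6 8F.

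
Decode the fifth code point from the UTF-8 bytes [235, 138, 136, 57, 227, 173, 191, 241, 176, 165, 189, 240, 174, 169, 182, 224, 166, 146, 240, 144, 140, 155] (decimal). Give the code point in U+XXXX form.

U+2EA76

Offset 0: leading byte 0xEB = 11101011 → 3-byte char #1 = EB 8A 88.
Offset 3: leading byte 0x39 = 00111001 → 1-byte char #2 = 39.
Offset 4: leading byte 0xE3 = 11100011 → 3-byte char #3 = E3 AD BF.
Offset 7: leading byte 0xF1 = 11110001 → 4-byte char #4 = F1 B0 A5 BD.
Offset 11: leading byte 0xF0 = 11110000 → 4-byte char #5 = F0 AE A9 B6.
Leading byte 0xF0 = 11110000 matches 11110xxx → 4-byte sequence.
Byte 1: 0xF0 = 11110000, payload 000 (3 bits).
Byte 2: 0xAE = 10101110 (10xxxxxx ✓), payload 101110.
Byte 3: 0xA9 = 10101001 (10xxxxxx ✓), payload 101001.
Byte 4: 0xB6 = 10110110 (10xxxxxx ✓), payload 110110.
Concatenate: 000101110101001110110 = 0x2EA76 (21 bits → U+2EA76).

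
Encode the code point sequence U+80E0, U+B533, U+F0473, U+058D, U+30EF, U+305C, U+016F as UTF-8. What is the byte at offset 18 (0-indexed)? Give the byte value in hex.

U+80E0 → 3-byte form E8 83 A0 at offsets 0–2.
U+B533 → 3-byte form EB 94 B3 at offsets 3–5.
U+F0473 → 4-byte form F3 B0 91 B3 at offsets 6–9.
U+058D → 2-byte form D6 8D at offsets 10–11.
U+30EF → 3-byte form E3 83 AF at offsets 12–14.
U+305C → 3-byte form E3 81 9C at offsets 15–17.
U+016F → 2-byte form C5 AF at offsets 18–19.
Offset 18 falls in char 7's range; it's byte 1 of C5 AF = 0xC5.

0xC5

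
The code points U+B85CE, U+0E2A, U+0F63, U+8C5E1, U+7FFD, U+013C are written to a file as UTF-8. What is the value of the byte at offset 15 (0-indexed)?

U+B85CE → 4-byte form F2 B8 97 8E at offsets 0–3.
U+0E2A → 3-byte form E0 B8 AA at offsets 4–6.
U+0F63 → 3-byte form E0 BD A3 at offsets 7–9.
U+8C5E1 → 4-byte form F2 8C 97 A1 at offsets 10–13.
U+7FFD → 3-byte form E7 BF BD at offsets 14–16.
Offset 15 falls in char 5's range; it's byte 2 of E7 BF BD = 0xBF.

0xBF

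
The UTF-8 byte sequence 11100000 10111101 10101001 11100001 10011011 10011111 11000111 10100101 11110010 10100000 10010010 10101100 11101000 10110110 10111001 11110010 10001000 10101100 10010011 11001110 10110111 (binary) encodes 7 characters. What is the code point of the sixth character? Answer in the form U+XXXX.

Offset 0: leading byte 0xE0 = 11100000 → 3-byte char #1 = E0 BD A9.
Offset 3: leading byte 0xE1 = 11100001 → 3-byte char #2 = E1 9B 9F.
Offset 6: leading byte 0xC7 = 11000111 → 2-byte char #3 = C7 A5.
Offset 8: leading byte 0xF2 = 11110010 → 4-byte char #4 = F2 A0 92 AC.
Offset 12: leading byte 0xE8 = 11101000 → 3-byte char #5 = E8 B6 B9.
Offset 15: leading byte 0xF2 = 11110010 → 4-byte char #6 = F2 88 AC 93.
Leading byte 0xF2 = 11110010 matches 11110xxx → 4-byte sequence.
Byte 1: 0xF2 = 11110010, payload 010 (3 bits).
Byte 2: 0x88 = 10001000 (10xxxxxx ✓), payload 001000.
Byte 3: 0xAC = 10101100 (10xxxxxx ✓), payload 101100.
Byte 4: 0x93 = 10010011 (10xxxxxx ✓), payload 010011.
Concatenate: 010001000101100010011 = 0x88B13 (21 bits → U+88B13).

U+88B13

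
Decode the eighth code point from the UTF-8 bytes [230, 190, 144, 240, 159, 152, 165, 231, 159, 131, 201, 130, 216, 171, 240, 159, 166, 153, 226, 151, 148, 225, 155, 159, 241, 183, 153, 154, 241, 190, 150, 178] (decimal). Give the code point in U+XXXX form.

U+16DF

Offset 0: leading byte 0xE6 = 11100110 → 3-byte char #1 = E6 BE 90.
Offset 3: leading byte 0xF0 = 11110000 → 4-byte char #2 = F0 9F 98 A5.
Offset 7: leading byte 0xE7 = 11100111 → 3-byte char #3 = E7 9F 83.
Offset 10: leading byte 0xC9 = 11001001 → 2-byte char #4 = C9 82.
Offset 12: leading byte 0xD8 = 11011000 → 2-byte char #5 = D8 AB.
Offset 14: leading byte 0xF0 = 11110000 → 4-byte char #6 = F0 9F A6 99.
Offset 18: leading byte 0xE2 = 11100010 → 3-byte char #7 = E2 97 94.
Offset 21: leading byte 0xE1 = 11100001 → 3-byte char #8 = E1 9B 9F.
Leading byte 0xE1 = 11100001 matches 1110xxxx → 3-byte sequence.
Byte 1: 0xE1 = 11100001, payload 0001 (4 bits).
Byte 2: 0x9B = 10011011 (10xxxxxx ✓), payload 011011.
Byte 3: 0x9F = 10011111 (10xxxxxx ✓), payload 011111.
Concatenate: 0001011011011111 = 0x16DF (16 bits → U+16DF).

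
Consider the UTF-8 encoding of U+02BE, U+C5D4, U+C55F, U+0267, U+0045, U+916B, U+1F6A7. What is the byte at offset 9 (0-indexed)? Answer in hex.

U+02BE → 2-byte form CA BE at offsets 0–1.
U+C5D4 → 3-byte form EC 97 94 at offsets 2–4.
U+C55F → 3-byte form EC 95 9F at offsets 5–7.
U+0267 → 2-byte form C9 A7 at offsets 8–9.
Offset 9 falls in char 4's range; it's byte 2 of C9 A7 = 0xA7.

0xA7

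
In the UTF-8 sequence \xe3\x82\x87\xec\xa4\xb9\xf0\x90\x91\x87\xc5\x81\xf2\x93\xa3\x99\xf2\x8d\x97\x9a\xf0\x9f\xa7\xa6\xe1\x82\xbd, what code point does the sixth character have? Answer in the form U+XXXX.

U+8D5DA

Offset 0: leading byte 0xE3 = 11100011 → 3-byte char #1 = E3 82 87.
Offset 3: leading byte 0xEC = 11101100 → 3-byte char #2 = EC A4 B9.
Offset 6: leading byte 0xF0 = 11110000 → 4-byte char #3 = F0 90 91 87.
Offset 10: leading byte 0xC5 = 11000101 → 2-byte char #4 = C5 81.
Offset 12: leading byte 0xF2 = 11110010 → 4-byte char #5 = F2 93 A3 99.
Offset 16: leading byte 0xF2 = 11110010 → 4-byte char #6 = F2 8D 97 9A.
Leading byte 0xF2 = 11110010 matches 11110xxx → 4-byte sequence.
Byte 1: 0xF2 = 11110010, payload 010 (3 bits).
Byte 2: 0x8D = 10001101 (10xxxxxx ✓), payload 001101.
Byte 3: 0x97 = 10010111 (10xxxxxx ✓), payload 010111.
Byte 4: 0x9A = 10011010 (10xxxxxx ✓), payload 011010.
Concatenate: 010001101010111011010 = 0x8D5DA (21 bits → U+8D5DA).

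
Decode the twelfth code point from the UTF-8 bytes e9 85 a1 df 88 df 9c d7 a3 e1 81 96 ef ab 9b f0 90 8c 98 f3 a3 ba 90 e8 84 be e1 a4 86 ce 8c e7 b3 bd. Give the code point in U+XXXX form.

Offset 0: leading byte 0xE9 = 11101001 → 3-byte char #1 = E9 85 A1.
Offset 3: leading byte 0xDF = 11011111 → 2-byte char #2 = DF 88.
Offset 5: leading byte 0xDF = 11011111 → 2-byte char #3 = DF 9C.
Offset 7: leading byte 0xD7 = 11010111 → 2-byte char #4 = D7 A3.
Offset 9: leading byte 0xE1 = 11100001 → 3-byte char #5 = E1 81 96.
Offset 12: leading byte 0xEF = 11101111 → 3-byte char #6 = EF AB 9B.
Offset 15: leading byte 0xF0 = 11110000 → 4-byte char #7 = F0 90 8C 98.
Offset 19: leading byte 0xF3 = 11110011 → 4-byte char #8 = F3 A3 BA 90.
Offset 23: leading byte 0xE8 = 11101000 → 3-byte char #9 = E8 84 BE.
Offset 26: leading byte 0xE1 = 11100001 → 3-byte char #10 = E1 A4 86.
Offset 29: leading byte 0xCE = 11001110 → 2-byte char #11 = CE 8C.
Offset 31: leading byte 0xE7 = 11100111 → 3-byte char #12 = E7 B3 BD.
Leading byte 0xE7 = 11100111 matches 1110xxxx → 3-byte sequence.
Byte 1: 0xE7 = 11100111, payload 0111 (4 bits).
Byte 2: 0xB3 = 10110011 (10xxxxxx ✓), payload 110011.
Byte 3: 0xBD = 10111101 (10xxxxxx ✓), payload 111101.
Concatenate: 0111110011111101 = 0x7CFD (16 bits → U+7CFD).

U+7CFD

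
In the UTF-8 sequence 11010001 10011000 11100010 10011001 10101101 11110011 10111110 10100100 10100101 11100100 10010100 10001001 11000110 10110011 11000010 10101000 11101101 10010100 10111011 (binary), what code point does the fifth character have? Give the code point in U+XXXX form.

U+01B3

Offset 0: leading byte 0xD1 = 11010001 → 2-byte char #1 = D1 98.
Offset 2: leading byte 0xE2 = 11100010 → 3-byte char #2 = E2 99 AD.
Offset 5: leading byte 0xF3 = 11110011 → 4-byte char #3 = F3 BE A4 A5.
Offset 9: leading byte 0xE4 = 11100100 → 3-byte char #4 = E4 94 89.
Offset 12: leading byte 0xC6 = 11000110 → 2-byte char #5 = C6 B3.
Leading byte 0xC6 = 11000110 matches 110xxxxx → 2-byte sequence.
Byte 1: 0xC6 = 11000110, payload 00110 (5 bits).
Byte 2: 0xB3 = 10110011 (10xxxxxx ✓), payload 110011.
Concatenate: 00110110011 = 0x1B3 (11 bits → U+01B3).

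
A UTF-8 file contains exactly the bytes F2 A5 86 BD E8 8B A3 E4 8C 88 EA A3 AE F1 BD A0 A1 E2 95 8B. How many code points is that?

6

Byte at offset 0: 0xF2 = 11110010 → 4-byte char (#1). Advance 4.
Byte at offset 4: 0xE8 = 11101000 → 3-byte char (#2). Advance 3.
Byte at offset 7: 0xE4 = 11100100 → 3-byte char (#3). Advance 3.
Byte at offset 10: 0xEA = 11101010 → 3-byte char (#4). Advance 3.
Byte at offset 13: 0xF1 = 11110001 → 4-byte char (#5). Advance 4.
Byte at offset 17: 0xE2 = 11100010 → 3-byte char (#6). Advance 3.
Reached end at offset 20 after 6 code points.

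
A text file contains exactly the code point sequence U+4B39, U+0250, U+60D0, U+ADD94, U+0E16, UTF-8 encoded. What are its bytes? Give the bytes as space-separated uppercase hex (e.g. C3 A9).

U+4B39: 3-byte form → E4 AC B9.
U+0250: 2-byte form → C9 90.
U+60D0: 3-byte form → E6 83 90.
U+ADD94: 4-byte form → F2 AD B6 94.
U+0E16: 3-byte form → E0 B8 96.
Concatenated (15 bytes): E4 AC B9 C9 90 E6 83 90 F2 AD B6 94 E0 B8 96.

E4 AC B9 C9 90 E6 83 90 F2 AD B6 94 E0 B8 96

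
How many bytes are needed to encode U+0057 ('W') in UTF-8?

U+0057 = 0x57. UTF-8 uses 1 byte below 0x80, 2 below 0x800, 3 below 0x10000, 4 up to 0x10FFFF. 0x57 is in U+0000–U+007F → 1 byte.

1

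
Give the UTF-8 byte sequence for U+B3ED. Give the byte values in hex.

EB 8F AD

U+B3ED = 0xB3ED = 46061 decimal. In range U+0800–U+FFFF → 3-byte form: 1110xxxx 10xxxxxx 10xxxxxx.
Binary (16 bits): 1011001111101101.
Split 4+6+6: 1011 | 001111 | 101101.
Byte 1: 11101011 = 0xEB.
Byte 2: 10001111 = 0x8F.
Byte 3: 10101101 = 0xAD.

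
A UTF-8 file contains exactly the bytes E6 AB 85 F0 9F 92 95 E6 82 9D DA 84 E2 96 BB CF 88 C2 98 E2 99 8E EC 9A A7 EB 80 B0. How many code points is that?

Byte at offset 0: 0xE6 = 11100110 → 3-byte char (#1). Advance 3.
Byte at offset 3: 0xF0 = 11110000 → 4-byte char (#2). Advance 4.
Byte at offset 7: 0xE6 = 11100110 → 3-byte char (#3). Advance 3.
Byte at offset 10: 0xDA = 11011010 → 2-byte char (#4). Advance 2.
Byte at offset 12: 0xE2 = 11100010 → 3-byte char (#5). Advance 3.
Byte at offset 15: 0xCF = 11001111 → 2-byte char (#6). Advance 2.
Byte at offset 17: 0xC2 = 11000010 → 2-byte char (#7). Advance 2.
Byte at offset 19: 0xE2 = 11100010 → 3-byte char (#8). Advance 3.
Byte at offset 22: 0xEC = 11101100 → 3-byte char (#9). Advance 3.
Byte at offset 25: 0xEB = 11101011 → 3-byte char (#10). Advance 3.
Reached end at offset 28 after 10 code points.

10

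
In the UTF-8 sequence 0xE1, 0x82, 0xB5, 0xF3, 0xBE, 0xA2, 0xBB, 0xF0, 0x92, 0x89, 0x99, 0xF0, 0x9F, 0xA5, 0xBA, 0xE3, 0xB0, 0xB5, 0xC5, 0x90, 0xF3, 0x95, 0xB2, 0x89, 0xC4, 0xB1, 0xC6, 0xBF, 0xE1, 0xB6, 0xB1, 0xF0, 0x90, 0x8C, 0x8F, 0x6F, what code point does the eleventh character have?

Offset 0: leading byte 0xE1 = 11100001 → 3-byte char #1 = E1 82 B5.
Offset 3: leading byte 0xF3 = 11110011 → 4-byte char #2 = F3 BE A2 BB.
Offset 7: leading byte 0xF0 = 11110000 → 4-byte char #3 = F0 92 89 99.
Offset 11: leading byte 0xF0 = 11110000 → 4-byte char #4 = F0 9F A5 BA.
Offset 15: leading byte 0xE3 = 11100011 → 3-byte char #5 = E3 B0 B5.
Offset 18: leading byte 0xC5 = 11000101 → 2-byte char #6 = C5 90.
Offset 20: leading byte 0xF3 = 11110011 → 4-byte char #7 = F3 95 B2 89.
Offset 24: leading byte 0xC4 = 11000100 → 2-byte char #8 = C4 B1.
Offset 26: leading byte 0xC6 = 11000110 → 2-byte char #9 = C6 BF.
Offset 28: leading byte 0xE1 = 11100001 → 3-byte char #10 = E1 B6 B1.
Offset 31: leading byte 0xF0 = 11110000 → 4-byte char #11 = F0 90 8C 8F.
Leading byte 0xF0 = 11110000 matches 11110xxx → 4-byte sequence.
Byte 1: 0xF0 = 11110000, payload 000 (3 bits).
Byte 2: 0x90 = 10010000 (10xxxxxx ✓), payload 010000.
Byte 3: 0x8C = 10001100 (10xxxxxx ✓), payload 001100.
Byte 4: 0x8F = 10001111 (10xxxxxx ✓), payload 001111.
Concatenate: 000010000001100001111 = 0x1030F (21 bits → U+1030F).

U+1030F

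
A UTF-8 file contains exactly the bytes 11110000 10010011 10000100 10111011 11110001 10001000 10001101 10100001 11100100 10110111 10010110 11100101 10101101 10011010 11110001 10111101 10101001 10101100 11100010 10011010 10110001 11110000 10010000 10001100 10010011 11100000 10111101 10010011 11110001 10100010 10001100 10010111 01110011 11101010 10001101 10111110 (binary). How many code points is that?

11

Byte at offset 0: 0xF0 = 11110000 → 4-byte char (#1). Advance 4.
Byte at offset 4: 0xF1 = 11110001 → 4-byte char (#2). Advance 4.
Byte at offset 8: 0xE4 = 11100100 → 3-byte char (#3). Advance 3.
Byte at offset 11: 0xE5 = 11100101 → 3-byte char (#4). Advance 3.
Byte at offset 14: 0xF1 = 11110001 → 4-byte char (#5). Advance 4.
Byte at offset 18: 0xE2 = 11100010 → 3-byte char (#6). Advance 3.
Byte at offset 21: 0xF0 = 11110000 → 4-byte char (#7). Advance 4.
Byte at offset 25: 0xE0 = 11100000 → 3-byte char (#8). Advance 3.
Byte at offset 28: 0xF1 = 11110001 → 4-byte char (#9). Advance 4.
Byte at offset 32: 0x73 = 01110011 → 1-byte char (#10). Advance 1.
Byte at offset 33: 0xEA = 11101010 → 3-byte char (#11). Advance 3.
Reached end at offset 36 after 11 code points.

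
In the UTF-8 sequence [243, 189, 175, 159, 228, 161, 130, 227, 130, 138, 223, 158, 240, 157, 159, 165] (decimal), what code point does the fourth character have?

Offset 0: leading byte 0xF3 = 11110011 → 4-byte char #1 = F3 BD AF 9F.
Offset 4: leading byte 0xE4 = 11100100 → 3-byte char #2 = E4 A1 82.
Offset 7: leading byte 0xE3 = 11100011 → 3-byte char #3 = E3 82 8A.
Offset 10: leading byte 0xDF = 11011111 → 2-byte char #4 = DF 9E.
Leading byte 0xDF = 11011111 matches 110xxxxx → 2-byte sequence.
Byte 1: 0xDF = 11011111, payload 11111 (5 bits).
Byte 2: 0x9E = 10011110 (10xxxxxx ✓), payload 011110.
Concatenate: 11111011110 = 0x7DE (11 bits → U+07DE).

U+07DE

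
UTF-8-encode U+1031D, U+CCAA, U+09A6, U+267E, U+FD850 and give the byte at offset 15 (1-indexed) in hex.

1-indexed offset 15 is 0-indexed offset 14.
U+1031D → 4-byte form F0 90 8C 9D at offsets 0–3.
U+CCAA → 3-byte form EC B2 AA at offsets 4–6.
U+09A6 → 3-byte form E0 A6 A6 at offsets 7–9.
U+267E → 3-byte form E2 99 BE at offsets 10–12.
U+FD850 → 4-byte form F3 BD A1 90 at offsets 13–16.
Offset 14 falls in char 5's range; it's byte 2 of F3 BD A1 90 = 0xBD.

0xBD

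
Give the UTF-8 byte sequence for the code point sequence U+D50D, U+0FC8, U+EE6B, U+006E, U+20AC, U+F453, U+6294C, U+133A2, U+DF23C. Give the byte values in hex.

ED 94 8D E0 BF 88 EE B9 AB 6E E2 82 AC EF 91 93 F1 A2 A5 8C F0 93 8E A2 F3 9F 88 BC

U+D50D: 3-byte form → ED 94 8D.
U+0FC8: 3-byte form → E0 BF 88.
U+EE6B: 3-byte form → EE B9 AB.
U+006E: 1-byte form → 6E.
U+20AC: 3-byte form → E2 82 AC.
U+F453: 3-byte form → EF 91 93.
U+6294C: 4-byte form → F1 A2 A5 8C.
U+133A2: 4-byte form → F0 93 8E A2.
U+DF23C: 4-byte form → F3 9F 88 BC.
Concatenated (28 bytes): ED 94 8D E0 BF 88 EE B9 AB 6E E2 82 AC EF 91 93 F1 A2 A5 8C F0 93 8E A2 F3 9F 88 BC.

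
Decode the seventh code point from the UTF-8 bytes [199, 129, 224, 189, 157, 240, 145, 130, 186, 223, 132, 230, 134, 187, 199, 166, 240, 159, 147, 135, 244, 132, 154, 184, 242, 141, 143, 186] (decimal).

U+1F4C7

Offset 0: leading byte 0xC7 = 11000111 → 2-byte char #1 = C7 81.
Offset 2: leading byte 0xE0 = 11100000 → 3-byte char #2 = E0 BD 9D.
Offset 5: leading byte 0xF0 = 11110000 → 4-byte char #3 = F0 91 82 BA.
Offset 9: leading byte 0xDF = 11011111 → 2-byte char #4 = DF 84.
Offset 11: leading byte 0xE6 = 11100110 → 3-byte char #5 = E6 86 BB.
Offset 14: leading byte 0xC7 = 11000111 → 2-byte char #6 = C7 A6.
Offset 16: leading byte 0xF0 = 11110000 → 4-byte char #7 = F0 9F 93 87.
Leading byte 0xF0 = 11110000 matches 11110xxx → 4-byte sequence.
Byte 1: 0xF0 = 11110000, payload 000 (3 bits).
Byte 2: 0x9F = 10011111 (10xxxxxx ✓), payload 011111.
Byte 3: 0x93 = 10010011 (10xxxxxx ✓), payload 010011.
Byte 4: 0x87 = 10000111 (10xxxxxx ✓), payload 000111.
Concatenate: 000011111010011000111 = 0x1F4C7 (21 bits → U+1F4C7).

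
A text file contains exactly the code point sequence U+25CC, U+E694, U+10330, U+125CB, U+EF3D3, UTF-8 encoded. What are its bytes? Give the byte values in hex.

E2 97 8C EE 9A 94 F0 90 8C B0 F0 92 97 8B F3 AF 8F 93

U+25CC: 3-byte form → E2 97 8C.
U+E694: 3-byte form → EE 9A 94.
U+10330: 4-byte form → F0 90 8C B0.
U+125CB: 4-byte form → F0 92 97 8B.
U+EF3D3: 4-byte form → F3 AF 8F 93.
Concatenated (18 bytes): E2 97 8C EE 9A 94 F0 90 8C B0 F0 92 97 8B F3 AF 8F 93.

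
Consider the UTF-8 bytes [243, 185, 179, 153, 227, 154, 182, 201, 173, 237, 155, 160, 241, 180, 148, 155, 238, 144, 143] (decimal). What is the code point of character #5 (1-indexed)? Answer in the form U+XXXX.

U+7451B

Offset 0: leading byte 0xF3 = 11110011 → 4-byte char #1 = F3 B9 B3 99.
Offset 4: leading byte 0xE3 = 11100011 → 3-byte char #2 = E3 9A B6.
Offset 7: leading byte 0xC9 = 11001001 → 2-byte char #3 = C9 AD.
Offset 9: leading byte 0xED = 11101101 → 3-byte char #4 = ED 9B A0.
Offset 12: leading byte 0xF1 = 11110001 → 4-byte char #5 = F1 B4 94 9B.
Leading byte 0xF1 = 11110001 matches 11110xxx → 4-byte sequence.
Byte 1: 0xF1 = 11110001, payload 001 (3 bits).
Byte 2: 0xB4 = 10110100 (10xxxxxx ✓), payload 110100.
Byte 3: 0x94 = 10010100 (10xxxxxx ✓), payload 010100.
Byte 4: 0x9B = 10011011 (10xxxxxx ✓), payload 011011.
Concatenate: 001110100010100011011 = 0x7451B (21 bits → U+7451B).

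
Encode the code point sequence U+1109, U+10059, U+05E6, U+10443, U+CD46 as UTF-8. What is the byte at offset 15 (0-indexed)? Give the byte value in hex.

U+1109 → 3-byte form E1 84 89 at offsets 0–2.
U+10059 → 4-byte form F0 90 81 99 at offsets 3–6.
U+05E6 → 2-byte form D7 A6 at offsets 7–8.
U+10443 → 4-byte form F0 90 91 83 at offsets 9–12.
U+CD46 → 3-byte form EC B5 86 at offsets 13–15.
Offset 15 falls in char 5's range; it's byte 3 of EC B5 86 = 0x86.

0x86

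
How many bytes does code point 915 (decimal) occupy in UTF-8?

2

U+0393 = 0x393. UTF-8 uses 1 byte below 0x80, 2 below 0x800, 3 below 0x10000, 4 up to 0x10FFFF. 0x393 is in U+0080–U+07FF → 2 bytes.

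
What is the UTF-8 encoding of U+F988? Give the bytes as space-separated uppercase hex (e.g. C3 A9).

EF A6 88

U+F988 = 0xF988 = 63880 decimal. In range U+0800–U+FFFF → 3-byte form: 1110xxxx 10xxxxxx 10xxxxxx.
Binary (16 bits): 1111100110001000.
Split 4+6+6: 1111 | 100110 | 001000.
Byte 1: 11101111 = 0xEF.
Byte 2: 10100110 = 0xA6.
Byte 3: 10001000 = 0x88.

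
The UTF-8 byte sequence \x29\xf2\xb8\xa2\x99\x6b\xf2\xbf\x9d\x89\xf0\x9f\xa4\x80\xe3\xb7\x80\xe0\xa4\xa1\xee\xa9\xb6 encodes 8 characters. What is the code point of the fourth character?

U+BF749

Offset 0: leading byte 0x29 = 00101001 → 1-byte char #1 = 29.
Offset 1: leading byte 0xF2 = 11110010 → 4-byte char #2 = F2 B8 A2 99.
Offset 5: leading byte 0x6B = 01101011 → 1-byte char #3 = 6B.
Offset 6: leading byte 0xF2 = 11110010 → 4-byte char #4 = F2 BF 9D 89.
Leading byte 0xF2 = 11110010 matches 11110xxx → 4-byte sequence.
Byte 1: 0xF2 = 11110010, payload 010 (3 bits).
Byte 2: 0xBF = 10111111 (10xxxxxx ✓), payload 111111.
Byte 3: 0x9D = 10011101 (10xxxxxx ✓), payload 011101.
Byte 4: 0x89 = 10001001 (10xxxxxx ✓), payload 001001.
Concatenate: 010111111011101001001 = 0xBF749 (21 bits → U+BF749).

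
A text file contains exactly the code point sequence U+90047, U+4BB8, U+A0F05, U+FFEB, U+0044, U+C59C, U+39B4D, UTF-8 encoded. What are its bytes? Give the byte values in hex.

U+90047: 4-byte form → F2 90 81 87.
U+4BB8: 3-byte form → E4 AE B8.
U+A0F05: 4-byte form → F2 A0 BC 85.
U+FFEB: 3-byte form → EF BF AB.
U+0044: 1-byte form → 44.
U+C59C: 3-byte form → EC 96 9C.
U+39B4D: 4-byte form → F0 B9 AD 8D.
Concatenated (22 bytes): F2 90 81 87 E4 AE B8 F2 A0 BC 85 EF BF AB 44 EC 96 9C F0 B9 AD 8D.

F2 90 81 87 E4 AE B8 F2 A0 BC 85 EF BF AB 44 EC 96 9C F0 B9 AD 8D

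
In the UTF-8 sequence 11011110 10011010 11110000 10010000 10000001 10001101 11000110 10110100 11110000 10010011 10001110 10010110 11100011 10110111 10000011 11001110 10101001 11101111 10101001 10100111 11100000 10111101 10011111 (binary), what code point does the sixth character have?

Offset 0: leading byte 0xDE = 11011110 → 2-byte char #1 = DE 9A.
Offset 2: leading byte 0xF0 = 11110000 → 4-byte char #2 = F0 90 81 8D.
Offset 6: leading byte 0xC6 = 11000110 → 2-byte char #3 = C6 B4.
Offset 8: leading byte 0xF0 = 11110000 → 4-byte char #4 = F0 93 8E 96.
Offset 12: leading byte 0xE3 = 11100011 → 3-byte char #5 = E3 B7 83.
Offset 15: leading byte 0xCE = 11001110 → 2-byte char #6 = CE A9.
Leading byte 0xCE = 11001110 matches 110xxxxx → 2-byte sequence.
Byte 1: 0xCE = 11001110, payload 01110 (5 bits).
Byte 2: 0xA9 = 10101001 (10xxxxxx ✓), payload 101001.
Concatenate: 01110101001 = 0x3A9 (11 bits → U+03A9).

U+03A9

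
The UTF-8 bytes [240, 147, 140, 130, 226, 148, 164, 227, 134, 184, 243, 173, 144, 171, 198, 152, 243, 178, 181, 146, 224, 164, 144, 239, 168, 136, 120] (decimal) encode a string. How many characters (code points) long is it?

Byte at offset 0: 0xF0 = 11110000 → 4-byte char (#1). Advance 4.
Byte at offset 4: 0xE2 = 11100010 → 3-byte char (#2). Advance 3.
Byte at offset 7: 0xE3 = 11100011 → 3-byte char (#3). Advance 3.
Byte at offset 10: 0xF3 = 11110011 → 4-byte char (#4). Advance 4.
Byte at offset 14: 0xC6 = 11000110 → 2-byte char (#5). Advance 2.
Byte at offset 16: 0xF3 = 11110011 → 4-byte char (#6). Advance 4.
Byte at offset 20: 0xE0 = 11100000 → 3-byte char (#7). Advance 3.
Byte at offset 23: 0xEF = 11101111 → 3-byte char (#8). Advance 3.
Byte at offset 26: 0x78 = 01111000 → 1-byte char (#9). Advance 1.
Reached end at offset 27 after 9 code points.

9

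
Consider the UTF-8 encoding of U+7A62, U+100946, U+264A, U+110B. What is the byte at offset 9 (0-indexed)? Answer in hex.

0x8A

U+7A62 → 3-byte form E7 A9 A2 at offsets 0–2.
U+100946 → 4-byte form F4 80 A5 86 at offsets 3–6.
U+264A → 3-byte form E2 99 8A at offsets 7–9.
Offset 9 falls in char 3's range; it's byte 3 of E2 99 8A = 0x8A.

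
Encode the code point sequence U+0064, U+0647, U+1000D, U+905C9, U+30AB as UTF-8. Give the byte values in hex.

64 D9 87 F0 90 80 8D F2 90 97 89 E3 82 AB

U+0064: 1-byte form → 64.
U+0647: 2-byte form → D9 87.
U+1000D: 4-byte form → F0 90 80 8D.
U+905C9: 4-byte form → F2 90 97 89.
U+30AB: 3-byte form → E3 82 AB.
Concatenated (14 bytes): 64 D9 87 F0 90 80 8D F2 90 97 89 E3 82 AB.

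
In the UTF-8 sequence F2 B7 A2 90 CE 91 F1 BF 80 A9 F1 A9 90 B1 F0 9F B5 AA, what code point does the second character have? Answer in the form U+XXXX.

U+0391

Offset 0: leading byte 0xF2 = 11110010 → 4-byte char #1 = F2 B7 A2 90.
Offset 4: leading byte 0xCE = 11001110 → 2-byte char #2 = CE 91.
Leading byte 0xCE = 11001110 matches 110xxxxx → 2-byte sequence.
Byte 1: 0xCE = 11001110, payload 01110 (5 bits).
Byte 2: 0x91 = 10010001 (10xxxxxx ✓), payload 010001.
Concatenate: 01110010001 = 0x391 (11 bits → U+0391).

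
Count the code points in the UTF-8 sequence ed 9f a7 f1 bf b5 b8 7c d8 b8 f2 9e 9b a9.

5

Byte at offset 0: 0xED = 11101101 → 3-byte char (#1). Advance 3.
Byte at offset 3: 0xF1 = 11110001 → 4-byte char (#2). Advance 4.
Byte at offset 7: 0x7C = 01111100 → 1-byte char (#3). Advance 1.
Byte at offset 8: 0xD8 = 11011000 → 2-byte char (#4). Advance 2.
Byte at offset 10: 0xF2 = 11110010 → 4-byte char (#5). Advance 4.
Reached end at offset 14 after 5 code points.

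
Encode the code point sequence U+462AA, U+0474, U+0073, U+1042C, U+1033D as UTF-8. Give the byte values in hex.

U+462AA: 4-byte form → F1 86 8A AA.
U+0474: 2-byte form → D1 B4.
U+0073: 1-byte form → 73.
U+1042C: 4-byte form → F0 90 90 AC.
U+1033D: 4-byte form → F0 90 8C BD.
Concatenated (15 bytes): F1 86 8A AA D1 B4 73 F0 90 90 AC F0 90 8C BD.

F1 86 8A AA D1 B4 73 F0 90 90 AC F0 90 8C BD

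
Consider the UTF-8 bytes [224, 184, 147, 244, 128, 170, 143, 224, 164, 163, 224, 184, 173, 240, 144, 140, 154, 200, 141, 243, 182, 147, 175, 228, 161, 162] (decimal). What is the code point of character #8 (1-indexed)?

Offset 0: leading byte 0xE0 = 11100000 → 3-byte char #1 = E0 B8 93.
Offset 3: leading byte 0xF4 = 11110100 → 4-byte char #2 = F4 80 AA 8F.
Offset 7: leading byte 0xE0 = 11100000 → 3-byte char #3 = E0 A4 A3.
Offset 10: leading byte 0xE0 = 11100000 → 3-byte char #4 = E0 B8 AD.
Offset 13: leading byte 0xF0 = 11110000 → 4-byte char #5 = F0 90 8C 9A.
Offset 17: leading byte 0xC8 = 11001000 → 2-byte char #6 = C8 8D.
Offset 19: leading byte 0xF3 = 11110011 → 4-byte char #7 = F3 B6 93 AF.
Offset 23: leading byte 0xE4 = 11100100 → 3-byte char #8 = E4 A1 A2.
Leading byte 0xE4 = 11100100 matches 1110xxxx → 3-byte sequence.
Byte 1: 0xE4 = 11100100, payload 0100 (4 bits).
Byte 2: 0xA1 = 10100001 (10xxxxxx ✓), payload 100001.
Byte 3: 0xA2 = 10100010 (10xxxxxx ✓), payload 100010.
Concatenate: 0100100001100010 = 0x4862 (16 bits → U+4862).

U+4862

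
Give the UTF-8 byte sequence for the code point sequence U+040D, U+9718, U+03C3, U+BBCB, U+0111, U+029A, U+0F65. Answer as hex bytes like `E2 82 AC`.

D0 8D E9 9C 98 CF 83 EB AF 8B C4 91 CA 9A E0 BD A5

U+040D: 2-byte form → D0 8D.
U+9718: 3-byte form → E9 9C 98.
U+03C3: 2-byte form → CF 83.
U+BBCB: 3-byte form → EB AF 8B.
U+0111: 2-byte form → C4 91.
U+029A: 2-byte form → CA 9A.
U+0F65: 3-byte form → E0 BD A5.
Concatenated (17 bytes): D0 8D E9 9C 98 CF 83 EB AF 8B C4 91 CA 9A E0 BD A5.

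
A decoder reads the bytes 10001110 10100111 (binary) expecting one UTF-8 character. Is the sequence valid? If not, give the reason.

invalid (continuation byte with no leading byte)

Byte 0x8E = 10001110 has the form 10xxxxxx — a continuation byte — but there is no preceding leading byte.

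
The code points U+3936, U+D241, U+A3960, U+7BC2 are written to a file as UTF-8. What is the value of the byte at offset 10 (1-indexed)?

0xA0

1-indexed offset 10 is 0-indexed offset 9.
U+3936 → 3-byte form E3 A4 B6 at offsets 0–2.
U+D241 → 3-byte form ED 89 81 at offsets 3–5.
U+A3960 → 4-byte form F2 A3 A5 A0 at offsets 6–9.
Offset 9 falls in char 3's range; it's byte 4 of F2 A3 A5 A0 = 0xA0.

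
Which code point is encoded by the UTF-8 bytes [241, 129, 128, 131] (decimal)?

U+41003

Leading byte 0xF1 = 11110001 matches 11110xxx → 4-byte sequence.
Byte 1: 0xF1 = 11110001, payload 001 (3 bits).
Byte 2: 0x81 = 10000001 (10xxxxxx ✓), payload 000001.
Byte 3: 0x80 = 10000000 (10xxxxxx ✓), payload 000000.
Byte 4: 0x83 = 10000011 (10xxxxxx ✓), payload 000011.
Concatenate: 001000001000000000011 = 0x41003 (21 bits → U+41003).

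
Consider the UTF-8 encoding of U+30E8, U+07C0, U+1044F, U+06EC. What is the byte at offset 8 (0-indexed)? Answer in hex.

0x8F

U+30E8 → 3-byte form E3 83 A8 at offsets 0–2.
U+07C0 → 2-byte form DF 80 at offsets 3–4.
U+1044F → 4-byte form F0 90 91 8F at offsets 5–8.
Offset 8 falls in char 3's range; it's byte 4 of F0 90 91 8F = 0x8F.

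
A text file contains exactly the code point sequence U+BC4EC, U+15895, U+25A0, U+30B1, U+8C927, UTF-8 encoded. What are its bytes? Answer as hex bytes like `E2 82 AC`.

F2 BC 93 AC F0 95 A2 95 E2 96 A0 E3 82 B1 F2 8C A4 A7

U+BC4EC: 4-byte form → F2 BC 93 AC.
U+15895: 4-byte form → F0 95 A2 95.
U+25A0: 3-byte form → E2 96 A0.
U+30B1: 3-byte form → E3 82 B1.
U+8C927: 4-byte form → F2 8C A4 A7.
Concatenated (18 bytes): F2 BC 93 AC F0 95 A2 95 E2 96 A0 E3 82 B1 F2 8C A4 A7.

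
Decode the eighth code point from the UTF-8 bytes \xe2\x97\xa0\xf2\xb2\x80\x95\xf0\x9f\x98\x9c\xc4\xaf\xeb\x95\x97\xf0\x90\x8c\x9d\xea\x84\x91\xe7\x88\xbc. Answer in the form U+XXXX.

Offset 0: leading byte 0xE2 = 11100010 → 3-byte char #1 = E2 97 A0.
Offset 3: leading byte 0xF2 = 11110010 → 4-byte char #2 = F2 B2 80 95.
Offset 7: leading byte 0xF0 = 11110000 → 4-byte char #3 = F0 9F 98 9C.
Offset 11: leading byte 0xC4 = 11000100 → 2-byte char #4 = C4 AF.
Offset 13: leading byte 0xEB = 11101011 → 3-byte char #5 = EB 95 97.
Offset 16: leading byte 0xF0 = 11110000 → 4-byte char #6 = F0 90 8C 9D.
Offset 20: leading byte 0xEA = 11101010 → 3-byte char #7 = EA 84 91.
Offset 23: leading byte 0xE7 = 11100111 → 3-byte char #8 = E7 88 BC.
Leading byte 0xE7 = 11100111 matches 1110xxxx → 3-byte sequence.
Byte 1: 0xE7 = 11100111, payload 0111 (4 bits).
Byte 2: 0x88 = 10001000 (10xxxxxx ✓), payload 001000.
Byte 3: 0xBC = 10111100 (10xxxxxx ✓), payload 111100.
Concatenate: 0111001000111100 = 0x723C (16 bits → U+723C).

U+723C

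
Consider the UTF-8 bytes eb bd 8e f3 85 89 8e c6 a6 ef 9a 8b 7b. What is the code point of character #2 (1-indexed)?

Offset 0: leading byte 0xEB = 11101011 → 3-byte char #1 = EB BD 8E.
Offset 3: leading byte 0xF3 = 11110011 → 4-byte char #2 = F3 85 89 8E.
Leading byte 0xF3 = 11110011 matches 11110xxx → 4-byte sequence.
Byte 1: 0xF3 = 11110011, payload 011 (3 bits).
Byte 2: 0x85 = 10000101 (10xxxxxx ✓), payload 000101.
Byte 3: 0x89 = 10001001 (10xxxxxx ✓), payload 001001.
Byte 4: 0x8E = 10001110 (10xxxxxx ✓), payload 001110.
Concatenate: 011000101001001001110 = 0xC524E (21 bits → U+C524E).

U+C524E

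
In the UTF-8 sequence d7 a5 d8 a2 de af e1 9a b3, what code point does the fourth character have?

U+16B3

Offset 0: leading byte 0xD7 = 11010111 → 2-byte char #1 = D7 A5.
Offset 2: leading byte 0xD8 = 11011000 → 2-byte char #2 = D8 A2.
Offset 4: leading byte 0xDE = 11011110 → 2-byte char #3 = DE AF.
Offset 6: leading byte 0xE1 = 11100001 → 3-byte char #4 = E1 9A B3.
Leading byte 0xE1 = 11100001 matches 1110xxxx → 3-byte sequence.
Byte 1: 0xE1 = 11100001, payload 0001 (4 bits).
Byte 2: 0x9A = 10011010 (10xxxxxx ✓), payload 011010.
Byte 3: 0xB3 = 10110011 (10xxxxxx ✓), payload 110011.
Concatenate: 0001011010110011 = 0x16B3 (16 bits → U+16B3).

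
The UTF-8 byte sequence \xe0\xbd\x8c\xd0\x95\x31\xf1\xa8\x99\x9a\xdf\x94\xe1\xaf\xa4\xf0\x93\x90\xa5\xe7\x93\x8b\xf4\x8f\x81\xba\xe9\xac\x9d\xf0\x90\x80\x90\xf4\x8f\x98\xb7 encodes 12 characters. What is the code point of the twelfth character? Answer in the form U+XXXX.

U+10F637

Offset 0: leading byte 0xE0 = 11100000 → 3-byte char #1 = E0 BD 8C.
Offset 3: leading byte 0xD0 = 11010000 → 2-byte char #2 = D0 95.
Offset 5: leading byte 0x31 = 00110001 → 1-byte char #3 = 31.
Offset 6: leading byte 0xF1 = 11110001 → 4-byte char #4 = F1 A8 99 9A.
Offset 10: leading byte 0xDF = 11011111 → 2-byte char #5 = DF 94.
Offset 12: leading byte 0xE1 = 11100001 → 3-byte char #6 = E1 AF A4.
Offset 15: leading byte 0xF0 = 11110000 → 4-byte char #7 = F0 93 90 A5.
Offset 19: leading byte 0xE7 = 11100111 → 3-byte char #8 = E7 93 8B.
Offset 22: leading byte 0xF4 = 11110100 → 4-byte char #9 = F4 8F 81 BA.
Offset 26: leading byte 0xE9 = 11101001 → 3-byte char #10 = E9 AC 9D.
Offset 29: leading byte 0xF0 = 11110000 → 4-byte char #11 = F0 90 80 90.
Offset 33: leading byte 0xF4 = 11110100 → 4-byte char #12 = F4 8F 98 B7.
Leading byte 0xF4 = 11110100 matches 11110xxx → 4-byte sequence.
Byte 1: 0xF4 = 11110100, payload 100 (3 bits).
Byte 2: 0x8F = 10001111 (10xxxxxx ✓), payload 001111.
Byte 3: 0x98 = 10011000 (10xxxxxx ✓), payload 011000.
Byte 4: 0xB7 = 10110111 (10xxxxxx ✓), payload 110111.
Concatenate: 100001111011000110111 = 0x10F637 (21 bits → U+10F637).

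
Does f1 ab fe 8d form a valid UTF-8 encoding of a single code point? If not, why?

invalid (non-continuation byte where continuation expected)

Leading byte 0xF1 = 11110001 → 4-byte form.
Byte 3 is 0xFE = 11111110, which is not 10xxxxxx — expected a continuation byte.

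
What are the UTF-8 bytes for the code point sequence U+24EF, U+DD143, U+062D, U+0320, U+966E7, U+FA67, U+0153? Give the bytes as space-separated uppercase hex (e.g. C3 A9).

U+24EF: 3-byte form → E2 93 AF.
U+DD143: 4-byte form → F3 9D 85 83.
U+062D: 2-byte form → D8 AD.
U+0320: 2-byte form → CC A0.
U+966E7: 4-byte form → F2 96 9B A7.
U+FA67: 3-byte form → EF A9 A7.
U+0153: 2-byte form → C5 93.
Concatenated (20 bytes): E2 93 AF F3 9D 85 83 D8 AD CC A0 F2 96 9B A7 EF A9 A7 C5 93.

E2 93 AF F3 9D 85 83 D8 AD CC A0 F2 96 9B A7 EF A9 A7 C5 93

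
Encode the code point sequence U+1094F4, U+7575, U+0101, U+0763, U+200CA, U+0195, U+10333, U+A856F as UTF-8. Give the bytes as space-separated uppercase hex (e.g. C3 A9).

F4 89 93 B4 E7 95 B5 C4 81 DD A3 F0 A0 83 8A C6 95 F0 90 8C B3 F2 A8 95 AF

U+1094F4: 4-byte form → F4 89 93 B4.
U+7575: 3-byte form → E7 95 B5.
U+0101: 2-byte form → C4 81.
U+0763: 2-byte form → DD A3.
U+200CA: 4-byte form → F0 A0 83 8A.
U+0195: 2-byte form → C6 95.
U+10333: 4-byte form → F0 90 8C B3.
U+A856F: 4-byte form → F2 A8 95 AF.
Concatenated (25 bytes): F4 89 93 B4 E7 95 B5 C4 81 DD A3 F0 A0 83 8A C6 95 F0 90 8C B3 F2 A8 95 AF.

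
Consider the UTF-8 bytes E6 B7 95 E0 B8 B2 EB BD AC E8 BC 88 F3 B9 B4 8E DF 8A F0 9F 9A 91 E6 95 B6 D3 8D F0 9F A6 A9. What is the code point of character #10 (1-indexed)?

U+1F9A9

Offset 0: leading byte 0xE6 = 11100110 → 3-byte char #1 = E6 B7 95.
Offset 3: leading byte 0xE0 = 11100000 → 3-byte char #2 = E0 B8 B2.
Offset 6: leading byte 0xEB = 11101011 → 3-byte char #3 = EB BD AC.
Offset 9: leading byte 0xE8 = 11101000 → 3-byte char #4 = E8 BC 88.
Offset 12: leading byte 0xF3 = 11110011 → 4-byte char #5 = F3 B9 B4 8E.
Offset 16: leading byte 0xDF = 11011111 → 2-byte char #6 = DF 8A.
Offset 18: leading byte 0xF0 = 11110000 → 4-byte char #7 = F0 9F 9A 91.
Offset 22: leading byte 0xE6 = 11100110 → 3-byte char #8 = E6 95 B6.
Offset 25: leading byte 0xD3 = 11010011 → 2-byte char #9 = D3 8D.
Offset 27: leading byte 0xF0 = 11110000 → 4-byte char #10 = F0 9F A6 A9.
Leading byte 0xF0 = 11110000 matches 11110xxx → 4-byte sequence.
Byte 1: 0xF0 = 11110000, payload 000 (3 bits).
Byte 2: 0x9F = 10011111 (10xxxxxx ✓), payload 011111.
Byte 3: 0xA6 = 10100110 (10xxxxxx ✓), payload 100110.
Byte 4: 0xA9 = 10101001 (10xxxxxx ✓), payload 101001.
Concatenate: 000011111100110101001 = 0x1F9A9 (21 bits → U+1F9A9).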